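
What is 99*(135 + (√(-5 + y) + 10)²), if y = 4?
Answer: 23166 + 1980*I ≈ 23166.0 + 1980.0*I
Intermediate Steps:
99*(135 + (√(-5 + y) + 10)²) = 99*(135 + (√(-5 + 4) + 10)²) = 99*(135 + (√(-1) + 10)²) = 99*(135 + (I + 10)²) = 99*(135 + (10 + I)²) = 13365 + 99*(10 + I)²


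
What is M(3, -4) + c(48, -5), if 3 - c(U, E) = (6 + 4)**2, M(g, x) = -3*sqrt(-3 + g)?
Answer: -97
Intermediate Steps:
c(U, E) = -97 (c(U, E) = 3 - (6 + 4)**2 = 3 - 1*10**2 = 3 - 1*100 = 3 - 100 = -97)
M(3, -4) + c(48, -5) = -3*sqrt(-3 + 3) - 97 = -3*sqrt(0) - 97 = -3*0 - 97 = 0 - 97 = -97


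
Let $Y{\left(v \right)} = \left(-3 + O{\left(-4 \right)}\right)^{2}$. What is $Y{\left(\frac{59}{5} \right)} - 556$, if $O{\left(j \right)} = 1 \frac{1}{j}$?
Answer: $- \frac{8727}{16} \approx -545.44$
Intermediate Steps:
$O{\left(j \right)} = \frac{1}{j}$
$Y{\left(v \right)} = \frac{169}{16}$ ($Y{\left(v \right)} = \left(-3 + \frac{1}{-4}\right)^{2} = \left(-3 - \frac{1}{4}\right)^{2} = \left(- \frac{13}{4}\right)^{2} = \frac{169}{16}$)
$Y{\left(\frac{59}{5} \right)} - 556 = \frac{169}{16} - 556 = - \frac{8727}{16}$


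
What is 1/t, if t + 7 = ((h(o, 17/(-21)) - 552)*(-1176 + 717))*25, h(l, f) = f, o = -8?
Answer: 7/44404376 ≈ 1.5764e-7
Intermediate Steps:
t = 44404376/7 (t = -7 + ((17/(-21) - 552)*(-1176 + 717))*25 = -7 + ((17*(-1/21) - 552)*(-459))*25 = -7 + ((-17/21 - 552)*(-459))*25 = -7 - 11609/21*(-459)*25 = -7 + (1776177/7)*25 = -7 + 44404425/7 = 44404376/7 ≈ 6.3435e+6)
1/t = 1/(44404376/7) = 7/44404376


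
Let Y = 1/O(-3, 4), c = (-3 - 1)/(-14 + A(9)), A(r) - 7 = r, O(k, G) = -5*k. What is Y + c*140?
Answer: -4199/15 ≈ -279.93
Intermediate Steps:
A(r) = 7 + r
c = -2 (c = (-3 - 1)/(-14 + (7 + 9)) = -4/(-14 + 16) = -4/2 = -4*½ = -2)
Y = 1/15 (Y = 1/(-5*(-3)) = 1/15 ≈ 0.066667)
Y + c*140 = 1/15 - 2*140 = 1/15 - 280 = -4199/15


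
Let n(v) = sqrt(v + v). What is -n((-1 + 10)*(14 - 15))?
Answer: -3*I*sqrt(2) ≈ -4.2426*I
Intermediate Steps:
n(v) = sqrt(2)*sqrt(v) (n(v) = sqrt(2*v) = sqrt(2)*sqrt(v))
-n((-1 + 10)*(14 - 15)) = -sqrt(2)*sqrt((-1 + 10)*(14 - 15)) = -sqrt(2)*sqrt(9*(-1)) = -sqrt(2)*sqrt(-9) = -sqrt(2)*3*I = -3*I*sqrt(2)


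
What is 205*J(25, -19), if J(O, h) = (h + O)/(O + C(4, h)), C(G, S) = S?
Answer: 205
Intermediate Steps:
J(O, h) = 1 (J(O, h) = (h + O)/(O + h) = (O + h)/(O + h) = 1)
205*J(25, -19) = 205*1 = 205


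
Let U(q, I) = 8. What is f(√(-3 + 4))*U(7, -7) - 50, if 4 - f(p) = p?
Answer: -26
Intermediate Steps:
f(p) = 4 - p
f(√(-3 + 4))*U(7, -7) - 50 = (4 - √(-3 + 4))*8 - 50 = (4 - √1)*8 - 50 = (4 - 1*1)*8 - 50 = (4 - 1)*8 - 50 = 3*8 - 50 = 24 - 50 = -26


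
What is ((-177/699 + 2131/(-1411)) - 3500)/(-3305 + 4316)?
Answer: -1151250272/332379393 ≈ -3.4637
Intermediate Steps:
((-177/699 + 2131/(-1411)) - 3500)/(-3305 + 4316) = ((-177*1/699 + 2131*(-1/1411)) - 3500)/1011 = ((-59/233 - 2131/1411) - 3500)*(1/1011) = (-579772/328763 - 3500)*(1/1011) = -1151250272/328763*1/1011 = -1151250272/332379393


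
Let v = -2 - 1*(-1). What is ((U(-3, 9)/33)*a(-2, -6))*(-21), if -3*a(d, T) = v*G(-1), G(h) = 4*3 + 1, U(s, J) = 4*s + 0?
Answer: 364/11 ≈ 33.091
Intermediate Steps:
U(s, J) = 4*s
G(h) = 13 (G(h) = 12 + 1 = 13)
v = -1 (v = -2 + 1 = -1)
a(d, T) = 13/3 (a(d, T) = -(-1)*13/3 = -⅓*(-13) = 13/3)
((U(-3, 9)/33)*a(-2, -6))*(-21) = (((4*(-3))/33)*(13/3))*(-21) = (-12*1/33*(13/3))*(-21) = -4/11*13/3*(-21) = -52/33*(-21) = 364/11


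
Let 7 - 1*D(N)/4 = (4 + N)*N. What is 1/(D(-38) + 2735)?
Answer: -1/2405 ≈ -0.00041580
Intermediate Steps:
D(N) = 28 - 4*N*(4 + N) (D(N) = 28 - 4*(4 + N)*N = 28 - 4*N*(4 + N))
1/(D(-38) + 2735) = 1/((28 - 16*(-38) - 4*(-38)²) + 2735) = 1/((28 + 608 - 4*1444) + 2735) = 1/((28 + 608 - 5776) + 2735) = 1/(-5140 + 2735) = 1/(-2405) = -1/2405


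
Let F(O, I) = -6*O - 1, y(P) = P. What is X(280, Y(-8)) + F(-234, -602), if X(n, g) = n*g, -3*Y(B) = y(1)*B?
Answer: 6449/3 ≈ 2149.7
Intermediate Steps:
Y(B) = -B/3
F(O, I) = -1 - 6*O
X(n, g) = g*n
X(280, Y(-8)) + F(-234, -602) = -1/3*(-8)*280 + (-1 - 6*(-234)) = (8/3)*280 + (-1 + 1404) = 2240/3 + 1403 = 6449/3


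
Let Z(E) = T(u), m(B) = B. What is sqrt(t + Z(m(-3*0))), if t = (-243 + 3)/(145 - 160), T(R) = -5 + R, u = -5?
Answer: sqrt(6) ≈ 2.4495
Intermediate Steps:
Z(E) = -10 (Z(E) = -5 - 5 = -10)
t = 16 (t = -240/(-15) = -240*(-1/15) = 16)
sqrt(t + Z(m(-3*0))) = sqrt(16 - 10) = sqrt(6)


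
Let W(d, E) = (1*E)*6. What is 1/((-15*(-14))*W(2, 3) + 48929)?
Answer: 1/52709 ≈ 1.8972e-5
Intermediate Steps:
W(d, E) = 6*E (W(d, E) = E*6 = 6*E)
1/((-15*(-14))*W(2, 3) + 48929) = 1/((-15*(-14))*(6*3) + 48929) = 1/(210*18 + 48929) = 1/(3780 + 48929) = 1/52709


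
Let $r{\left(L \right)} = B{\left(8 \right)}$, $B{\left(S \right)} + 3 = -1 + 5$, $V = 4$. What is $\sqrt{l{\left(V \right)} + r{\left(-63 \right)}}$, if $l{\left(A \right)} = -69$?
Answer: $2 i \sqrt{17} \approx 8.2462 i$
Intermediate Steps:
$B{\left(S \right)} = 1$ ($B{\left(S \right)} = -3 + \left(-1 + 5\right) = -3 + 4 = 1$)
$r{\left(L \right)} = 1$
$\sqrt{l{\left(V \right)} + r{\left(-63 \right)}} = \sqrt{-69 + 1} = \sqrt{-68} = 2 i \sqrt{17}$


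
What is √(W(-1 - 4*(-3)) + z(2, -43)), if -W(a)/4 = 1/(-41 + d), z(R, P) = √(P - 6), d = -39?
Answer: √(5 + 700*I)/10 ≈ 1.8775 + 1.8642*I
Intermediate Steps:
z(R, P) = √(-6 + P)
W(a) = 1/20 (W(a) = -4/(-41 - 39) = -4/(-80) = -4*(-1/80) = 1/20)
√(W(-1 - 4*(-3)) + z(2, -43)) = √(1/20 + √(-6 - 43)) = √(1/20 + √(-49)) = √(1/20 + 7*I)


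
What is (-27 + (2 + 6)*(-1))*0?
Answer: 0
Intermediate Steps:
(-27 + (2 + 6)*(-1))*0 = (-27 + 8*(-1))*0 = (-27 - 8)*0 = -35*0 = 0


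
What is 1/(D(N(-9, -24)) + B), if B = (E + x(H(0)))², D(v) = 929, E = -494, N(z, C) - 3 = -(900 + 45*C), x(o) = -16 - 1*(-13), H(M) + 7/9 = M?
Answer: 1/247938 ≈ 4.0333e-6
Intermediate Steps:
H(M) = -7/9 + M
x(o) = -3 (x(o) = -16 + 13 = -3)
N(z, C) = -897 - 45*C (N(z, C) = 3 - (900 + 45*C) = 3 - 45*(20 + C) = 3 + (-900 - 45*C) = -897 - 45*C)
B = 247009 (B = (-494 - 3)² = (-497)² = 247009)
1/(D(N(-9, -24)) + B) = 1/(929 + 247009) = 1/247938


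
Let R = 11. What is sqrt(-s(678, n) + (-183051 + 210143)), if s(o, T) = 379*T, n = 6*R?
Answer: sqrt(2078) ≈ 45.585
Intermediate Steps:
n = 66 (n = 6*11 = 66)
sqrt(-s(678, n) + (-183051 + 210143)) = sqrt(-379*66 + (-183051 + 210143)) = sqrt(-1*25014 + 27092) = sqrt(-25014 + 27092) = sqrt(2078)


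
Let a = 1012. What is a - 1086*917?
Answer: -994850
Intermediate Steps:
a - 1086*917 = 1012 - 1086*917 = 1012 - 995862 = -994850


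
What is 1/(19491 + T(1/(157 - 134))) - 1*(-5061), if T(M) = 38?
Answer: 98836270/19529 ≈ 5061.0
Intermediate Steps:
1/(19491 + T(1/(157 - 134))) - 1*(-5061) = 1/(19491 + 38) - 1*(-5061) = 1/19529 + 5061 = 98836270/19529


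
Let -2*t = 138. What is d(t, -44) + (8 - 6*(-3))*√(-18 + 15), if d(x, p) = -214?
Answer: -214 + 26*I*√3 ≈ -214.0 + 45.033*I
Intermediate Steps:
t = -69 (t = -½*138 = -69)
d(t, -44) + (8 - 6*(-3))*√(-18 + 15) = -214 + (8 - 6*(-3))*√(-18 + 15) = -214 + (8 + 18)*√(-3) = -214 + 26*(I*√3) = -214 + 26*I*√3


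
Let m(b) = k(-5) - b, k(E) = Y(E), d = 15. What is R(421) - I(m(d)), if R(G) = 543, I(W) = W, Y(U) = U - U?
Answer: 558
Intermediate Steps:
Y(U) = 0
k(E) = 0
m(b) = -b (m(b) = 0 - b = -b)
R(421) - I(m(d)) = 543 - (-1)*15 = 543 - 1*(-15) = 543 + 15 = 558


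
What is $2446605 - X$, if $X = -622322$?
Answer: $3068927$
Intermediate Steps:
$2446605 - X = 2446605 - -622322 = 2446605 + 622322 = 3068927$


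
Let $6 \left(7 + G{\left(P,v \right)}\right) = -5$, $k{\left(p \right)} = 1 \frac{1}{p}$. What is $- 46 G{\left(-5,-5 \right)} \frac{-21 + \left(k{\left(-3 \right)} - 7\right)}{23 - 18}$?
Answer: $- \frac{18377}{9} \approx -2041.9$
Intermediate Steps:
$k{\left(p \right)} = \frac{1}{p}$
$G{\left(P,v \right)} = - \frac{47}{6}$ ($G{\left(P,v \right)} = -7 + \frac{1}{6} \left(-5\right) = -7 - \frac{5}{6} = - \frac{47}{6}$)
$- 46 G{\left(-5,-5 \right)} \frac{-21 + \left(k{\left(-3 \right)} - 7\right)}{23 - 18} = \left(-46\right) \left(- \frac{47}{6}\right) \frac{-21 + \left(\frac{1}{-3} - 7\right)}{23 - 18} = \frac{1081 \frac{-21 - \frac{22}{3}}{5}}{3} = \frac{1081 \left(-21 - \frac{22}{3}\right) \frac{1}{5}}{3} = \frac{1081 \left(\left(- \frac{85}{3}\right) \frac{1}{5}\right)}{3} = \frac{1081}{3} \left(- \frac{17}{3}\right) = - \frac{18377}{9}$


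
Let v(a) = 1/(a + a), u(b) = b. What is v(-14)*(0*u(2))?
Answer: 0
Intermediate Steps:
v(a) = 1/(2*a)
v(-14)*(0*u(2)) = ((½)/(-14))*(0*2) = ((½)*(-1/14))*0 = -1/28*0 = 0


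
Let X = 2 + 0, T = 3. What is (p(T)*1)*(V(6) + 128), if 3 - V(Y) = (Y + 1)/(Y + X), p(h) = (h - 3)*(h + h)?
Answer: 0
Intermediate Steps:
p(h) = 2*h*(-3 + h) (p(h) = (-3 + h)*(2*h) = 2*h*(-3 + h))
X = 2
V(Y) = 3 - (1 + Y)/(2 + Y) (V(Y) = 3 - (Y + 1)/(Y + 2) = 3 - (1 + Y)/(2 + Y))
(p(T)*1)*(V(6) + 128) = ((2*3*(-3 + 3))*1)*((5 + 2*6)/(2 + 6) + 128) = ((2*3*0)*1)*((5 + 12)/8 + 128) = (0*1)*((⅛)*17 + 128) = 0*(17/8 + 128) = 0*(1041/8) = 0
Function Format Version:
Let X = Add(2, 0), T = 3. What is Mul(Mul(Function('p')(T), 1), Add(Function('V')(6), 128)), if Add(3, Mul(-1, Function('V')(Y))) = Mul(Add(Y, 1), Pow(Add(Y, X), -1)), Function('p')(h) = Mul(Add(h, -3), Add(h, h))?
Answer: 0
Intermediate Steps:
Function('p')(h) = Mul(2, h, Add(-3, h)) (Function('p')(h) = Mul(Add(-3, h), Mul(2, h)) = Mul(2, h, Add(-3, h)))
X = 2
Function('V')(Y) = Add(3, Mul(-1, Pow(Add(2, Y), -1), Add(1, Y))) (Function('V')(Y) = Add(3, Mul(-1, Mul(Add(Y, 1), Pow(Add(Y, 2), -1)))) = Add(3, Mul(-1, Mul(Add(1, Y), Pow(Add(2, Y), -1)))) = Add(3, Mul(-1, Mul(Pow(Add(2, Y), -1), Add(1, Y)))) = Add(3, Mul(-1, Pow(Add(2, Y), -1), Add(1, Y))))
Mul(Mul(Function('p')(T), 1), Add(Function('V')(6), 128)) = Mul(Mul(Mul(2, 3, Add(-3, 3)), 1), Add(Mul(Pow(Add(2, 6), -1), Add(5, Mul(2, 6))), 128)) = Mul(Mul(Mul(2, 3, 0), 1), Add(Mul(Pow(8, -1), Add(5, 12)), 128)) = Mul(Mul(0, 1), Add(Mul(Rational(1, 8), 17), 128)) = Mul(0, Add(Rational(17, 8), 128)) = Mul(0, Rational(1041, 8)) = 0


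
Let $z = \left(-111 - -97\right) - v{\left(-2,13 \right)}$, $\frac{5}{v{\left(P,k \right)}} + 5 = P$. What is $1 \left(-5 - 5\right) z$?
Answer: $\frac{930}{7} \approx 132.86$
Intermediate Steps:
$v{\left(P,k \right)} = \frac{5}{-5 + P}$
$z = - \frac{93}{7}$ ($z = \left(-111 - -97\right) - \frac{5}{-5 - 2} = \left(-111 + 97\right) - \frac{5}{-7} = -14 - 5 \left(- \frac{1}{7}\right) = -14 - - \frac{5}{7} = -14 + \frac{5}{7} = - \frac{93}{7} \approx -13.286$)
$1 \left(-5 - 5\right) z = 1 \left(-5 - 5\right) \left(- \frac{93}{7}\right) = 1 \left(-10\right) \left(- \frac{93}{7}\right) = \left(-10\right) \left(- \frac{93}{7}\right) = \frac{930}{7}$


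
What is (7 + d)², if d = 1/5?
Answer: 1296/25 ≈ 51.840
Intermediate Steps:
d = ⅕ ≈ 0.20000
(7 + d)² = (7 + ⅕)² = (36/5)² = 1296/25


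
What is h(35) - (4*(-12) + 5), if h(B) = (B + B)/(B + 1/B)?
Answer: 27584/613 ≈ 44.998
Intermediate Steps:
h(B) = 2*B/(B + 1/B) (h(B) = (2*B)/(B + 1/B) = 2*B/(B + 1/B))
h(35) - (4*(-12) + 5) = 2*35²/(1 + 35²) - (4*(-12) + 5) = 2*1225/(1 + 1225) - (-48 + 5) = 2*1225/1226 - 1*(-43) = 2*1225*(1/1226) + 43 = 1225/613 + 43 = 27584/613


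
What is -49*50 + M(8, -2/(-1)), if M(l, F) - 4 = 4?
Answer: -2442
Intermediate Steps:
M(l, F) = 8 (M(l, F) = 4 + 4 = 8)
-49*50 + M(8, -2/(-1)) = -49*50 + 8 = -2450 + 8 = -2442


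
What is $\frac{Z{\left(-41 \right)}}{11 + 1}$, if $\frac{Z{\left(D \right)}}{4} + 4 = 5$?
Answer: $\frac{1}{3} \approx 0.33333$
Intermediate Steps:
$Z{\left(D \right)} = 4$ ($Z{\left(D \right)} = -16 + 4 \cdot 5 = -16 + 20 = 4$)
$\frac{Z{\left(-41 \right)}}{11 + 1} = \frac{4}{11 + 1} = \frac{4}{12} = 4 \cdot \frac{1}{12} = \frac{1}{3}$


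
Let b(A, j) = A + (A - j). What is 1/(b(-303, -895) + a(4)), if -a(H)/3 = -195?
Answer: 1/874 ≈ 0.0011442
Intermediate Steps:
a(H) = 585 (a(H) = -3*(-195) = 585)
b(A, j) = -j + 2*A
1/(b(-303, -895) + a(4)) = 1/((-1*(-895) + 2*(-303)) + 585) = 1/((895 - 606) + 585) = 1/(289 + 585) = 1/874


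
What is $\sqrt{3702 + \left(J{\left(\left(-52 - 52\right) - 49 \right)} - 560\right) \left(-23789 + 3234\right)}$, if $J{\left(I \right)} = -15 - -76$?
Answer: $\sqrt{10260647} \approx 3203.2$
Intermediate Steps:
$J{\left(I \right)} = 61$ ($J{\left(I \right)} = -15 + 76 = 61$)
$\sqrt{3702 + \left(J{\left(\left(-52 - 52\right) - 49 \right)} - 560\right) \left(-23789 + 3234\right)} = \sqrt{3702 + \left(61 - 560\right) \left(-23789 + 3234\right)} = \sqrt{3702 - -10256945} = \sqrt{3702 + 10256945} = \sqrt{10260647}$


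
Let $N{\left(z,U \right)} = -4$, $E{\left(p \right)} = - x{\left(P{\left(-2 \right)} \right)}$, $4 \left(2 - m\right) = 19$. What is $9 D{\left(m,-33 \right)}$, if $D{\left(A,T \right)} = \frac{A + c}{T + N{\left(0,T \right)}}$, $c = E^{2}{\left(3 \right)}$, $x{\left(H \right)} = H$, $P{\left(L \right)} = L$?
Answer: $- \frac{45}{148} \approx -0.30405$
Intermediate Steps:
$m = - \frac{11}{4}$ ($m = 2 - \frac{19}{4} = - \frac{11}{4} \approx -2.75$)
$E{\left(p \right)} = 2$ ($E{\left(p \right)} = \left(-1\right) \left(-2\right) = 2$)
$c = 4$ ($c = 2^{2} = 4$)
$D{\left(A,T \right)} = \frac{4 + A}{-4 + T}$ ($D{\left(A,T \right)} = \frac{A + 4}{T - 4} = \frac{4 + A}{-4 + T}$)
$9 D{\left(m,-33 \right)} = 9 \frac{4 - \frac{11}{4}}{-4 - 33} = 9 \frac{1}{-37} \cdot \frac{5}{4} = 9 \left(\left(- \frac{1}{37}\right) \frac{5}{4}\right) = 9 \left(- \frac{5}{148}\right) = - \frac{45}{148}$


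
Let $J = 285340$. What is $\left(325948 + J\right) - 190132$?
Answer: $421156$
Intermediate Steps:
$\left(325948 + J\right) - 190132 = \left(325948 + 285340\right) - 190132 = 611288 - 190132 = 421156$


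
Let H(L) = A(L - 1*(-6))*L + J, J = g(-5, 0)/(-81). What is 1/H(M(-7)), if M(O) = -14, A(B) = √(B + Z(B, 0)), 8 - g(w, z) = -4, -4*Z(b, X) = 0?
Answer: -27/285772 + 5103*I*√2/285772 ≈ -9.4481e-5 + 0.025253*I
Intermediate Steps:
Z(b, X) = 0 (Z(b, X) = -¼*0 = 0)
g(w, z) = 12 (g(w, z) = 8 - 1*(-4) = 8 + 4 = 12)
A(B) = √B (A(B) = √(B + 0) = √B)
J = -4/27 (J = 12/(-81) = 12*(-1/81) = -4/27 ≈ -0.14815)
H(L) = -4/27 + L*√(6 + L) (H(L) = √(L - 1*(-6))*L - 4/27 = √(L + 6)*L - 4/27 = √(6 + L)*L - 4/27 = L*√(6 + L) - 4/27 = -4/27 + L*√(6 + L))
1/H(M(-7)) = 1/(-4/27 - 14*√(6 - 14)) = 1/(-4/27 - 28*I*√2)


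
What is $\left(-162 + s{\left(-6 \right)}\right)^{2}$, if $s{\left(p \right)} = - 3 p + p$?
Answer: $22500$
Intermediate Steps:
$s{\left(p \right)} = - 2 p$
$\left(-162 + s{\left(-6 \right)}\right)^{2} = \left(-162 - -12\right)^{2} = \left(-162 + 12\right)^{2} = \left(-150\right)^{2} = 22500$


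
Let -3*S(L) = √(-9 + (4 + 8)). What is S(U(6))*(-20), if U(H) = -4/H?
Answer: 20*√3/3 ≈ 11.547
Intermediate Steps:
S(L) = -√3/3 (S(L) = -√(-9 + (4 + 8))/3 = -√(-9 + 12)/3 = -√3/3)
S(U(6))*(-20) = -√3/3*(-20) = 20*√3/3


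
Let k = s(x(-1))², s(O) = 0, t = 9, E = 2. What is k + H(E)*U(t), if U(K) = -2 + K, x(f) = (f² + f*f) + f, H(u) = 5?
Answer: 35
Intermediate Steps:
x(f) = f + 2*f² (x(f) = (f² + f²) + f = 2*f² + f = f + 2*f²)
k = 0 (k = 0² = 0)
k + H(E)*U(t) = 0 + 5*(-2 + 9) = 0 + 5*7 = 0 + 35 = 35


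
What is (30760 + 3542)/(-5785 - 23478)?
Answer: -34302/29263 ≈ -1.1722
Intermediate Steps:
(30760 + 3542)/(-5785 - 23478) = 34302/(-29263) = 34302*(-1/29263) = -34302/29263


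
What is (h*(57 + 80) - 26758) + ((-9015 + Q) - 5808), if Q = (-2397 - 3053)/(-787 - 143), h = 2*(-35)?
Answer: -4758358/93 ≈ -51165.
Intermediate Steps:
h = -70
Q = 545/93 (Q = -5450/(-930) = -5450*(-1/930) = 545/93 ≈ 5.8602)
(h*(57 + 80) - 26758) + ((-9015 + Q) - 5808) = (-70*(57 + 80) - 26758) + ((-9015 + 545/93) - 5808) = (-70*137 - 26758) + (-837850/93 - 5808) = (-9590 - 26758) - 1377994/93 = -36348 - 1377994/93 = -4758358/93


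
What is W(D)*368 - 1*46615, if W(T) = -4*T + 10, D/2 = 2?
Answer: -48823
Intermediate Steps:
D = 4 (D = 2*2 = 4)
W(T) = 10 - 4*T
W(D)*368 - 1*46615 = (10 - 4*4)*368 - 1*46615 = (10 - 16)*368 - 46615 = -6*368 - 46615 = -2208 - 46615 = -48823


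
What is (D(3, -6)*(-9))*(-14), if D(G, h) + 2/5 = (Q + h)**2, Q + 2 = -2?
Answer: 62748/5 ≈ 12550.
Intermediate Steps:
Q = -4 (Q = -2 - 2 = -4)
D(G, h) = -2/5 + (-4 + h)**2
(D(3, -6)*(-9))*(-14) = ((-2/5 + (-4 - 6)**2)*(-9))*(-14) = ((-2/5 + (-10)**2)*(-9))*(-14) = ((-2/5 + 100)*(-9))*(-14) = ((498/5)*(-9))*(-14) = -4482/5*(-14) = 62748/5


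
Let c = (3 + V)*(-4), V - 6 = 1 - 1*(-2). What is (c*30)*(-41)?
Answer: 59040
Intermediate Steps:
V = 9 (V = 6 + (1 - 1*(-2)) = 6 + (1 + 2) = 6 + 3 = 9)
c = -48 (c = (3 + 9)*(-4) = 12*(-4) = -48)
(c*30)*(-41) = -48*30*(-41) = -1440*(-41) = 59040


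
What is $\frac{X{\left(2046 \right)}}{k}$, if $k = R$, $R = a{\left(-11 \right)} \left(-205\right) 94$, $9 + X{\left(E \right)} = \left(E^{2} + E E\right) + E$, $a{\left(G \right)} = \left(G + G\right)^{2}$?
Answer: $- \frac{8374269}{9326680} \approx -0.89788$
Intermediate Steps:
$a{\left(G \right)} = 4 G^{2}$ ($a{\left(G \right)} = \left(2 G\right)^{2} = 4 G^{2}$)
$X{\left(E \right)} = -9 + E + 2 E^{2}$ ($X{\left(E \right)} = -9 + \left(\left(E^{2} + E E\right) + E\right) = -9 + \left(\left(E^{2} + E^{2}\right) + E\right) = -9 + \left(2 E^{2} + E\right) = -9 + \left(E + 2 E^{2}\right) = -9 + E + 2 E^{2}$)
$R = -9326680$ ($R = 4 \left(-11\right)^{2} \left(-205\right) 94 = 4 \cdot 121 \left(-205\right) 94 = 484 \left(-205\right) 94 = \left(-99220\right) 94 = -9326680$)
$k = -9326680$
$\frac{X{\left(2046 \right)}}{k} = \frac{-9 + 2046 + 2 \cdot 2046^{2}}{-9326680} = \left(-9 + 2046 + 2 \cdot 4186116\right) \left(- \frac{1}{9326680}\right) = \left(-9 + 2046 + 8372232\right) \left(- \frac{1}{9326680}\right) = 8374269 \left(- \frac{1}{9326680}\right) = - \frac{8374269}{9326680}$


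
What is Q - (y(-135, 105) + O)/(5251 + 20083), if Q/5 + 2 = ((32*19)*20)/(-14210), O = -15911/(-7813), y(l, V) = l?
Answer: -2007307829928/140632492091 ≈ -14.273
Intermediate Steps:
O = 15911/7813 (O = -15911*(-1/7813) = 15911/7813 ≈ 2.0365)
Q = -20290/1421 (Q = -10 + 5*(((32*19)*20)/(-14210)) = -10 + 5*((608*20)*(-1/14210)) = -10 + 5*(12160*(-1/14210)) = -10 + 5*(-1216/1421) = -10 - 6080/1421 = -20290/1421 ≈ -14.279)
Q - (y(-135, 105) + O)/(5251 + 20083) = -20290/1421 - (-135 + 15911/7813)/(5251 + 20083) = -20290/1421 - (-1038844)/(7813*25334) = -20290/1421 - 1*(-519422/98967271) = -20290/1421 + 519422/98967271 = -2007307829928/140632492091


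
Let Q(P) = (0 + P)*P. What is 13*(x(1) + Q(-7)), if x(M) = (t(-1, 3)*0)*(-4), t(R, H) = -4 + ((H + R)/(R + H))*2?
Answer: 637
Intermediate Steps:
Q(P) = P² (Q(P) = P*P = P²)
t(R, H) = -2 (t(R, H) = -4 + ((H + R)/(H + R))*2 = -4 + 1*2 = -4 + 2 = -2)
x(M) = 0 (x(M) = -2*0*(-4) = 0*(-4) = 0)
13*(x(1) + Q(-7)) = 13*(0 + (-7)²) = 13*(0 + 49) = 13*49 = 637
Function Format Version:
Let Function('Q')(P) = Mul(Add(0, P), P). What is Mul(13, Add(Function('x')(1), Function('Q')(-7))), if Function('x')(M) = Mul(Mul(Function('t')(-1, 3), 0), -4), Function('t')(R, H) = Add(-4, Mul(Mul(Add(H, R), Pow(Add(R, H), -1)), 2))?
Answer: 637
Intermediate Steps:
Function('Q')(P) = Pow(P, 2) (Function('Q')(P) = Mul(P, P) = Pow(P, 2))
Function('t')(R, H) = -2 (Function('t')(R, H) = Add(-4, Mul(Mul(Add(H, R), Pow(Add(H, R), -1)), 2)) = Add(-4, Mul(1, 2)) = Add(-4, 2) = -2)
Function('x')(M) = 0 (Function('x')(M) = Mul(Mul(-2, 0), -4) = Mul(0, -4) = 0)
Mul(13, Add(Function('x')(1), Function('Q')(-7))) = Mul(13, Add(0, Pow(-7, 2))) = Mul(13, Add(0, 49)) = Mul(13, 49) = 637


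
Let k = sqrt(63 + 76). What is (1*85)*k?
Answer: 85*sqrt(139) ≈ 1002.1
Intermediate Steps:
k = sqrt(139) ≈ 11.790
(1*85)*k = (1*85)*sqrt(139) = 85*sqrt(139)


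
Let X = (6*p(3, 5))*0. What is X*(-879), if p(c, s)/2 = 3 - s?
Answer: 0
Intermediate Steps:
p(c, s) = 6 - 2*s (p(c, s) = 2*(3 - s) = 6 - 2*s)
X = 0 (X = (6*(6 - 2*5))*0 = (6*(6 - 10))*0 = (6*(-4))*0 = -24*0 = 0)
X*(-879) = 0*(-879) = 0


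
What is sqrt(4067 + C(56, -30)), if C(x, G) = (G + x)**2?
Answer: 3*sqrt(527) ≈ 68.869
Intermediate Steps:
sqrt(4067 + C(56, -30)) = sqrt(4067 + (-30 + 56)**2) = sqrt(4067 + 26**2) = sqrt(4067 + 676) = sqrt(4743) = 3*sqrt(527)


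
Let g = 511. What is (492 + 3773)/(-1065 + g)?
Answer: -4265/554 ≈ -7.6986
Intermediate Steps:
(492 + 3773)/(-1065 + g) = (492 + 3773)/(-1065 + 511) = 4265/(-554) = 4265*(-1/554) = -4265/554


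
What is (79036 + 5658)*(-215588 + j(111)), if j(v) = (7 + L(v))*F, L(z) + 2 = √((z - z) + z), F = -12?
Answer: -18264091712 - 1016328*√111 ≈ -1.8275e+10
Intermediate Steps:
L(z) = -2 + √z (L(z) = -2 + √((z - z) + z) = -2 + √(0 + z) = -2 + √z)
j(v) = -60 - 12*√v (j(v) = (7 + (-2 + √v))*(-12) = (5 + √v)*(-12) = -60 - 12*√v)
(79036 + 5658)*(-215588 + j(111)) = (79036 + 5658)*(-215588 + (-60 - 12*√111)) = 84694*(-215648 - 12*√111) = -18264091712 - 1016328*√111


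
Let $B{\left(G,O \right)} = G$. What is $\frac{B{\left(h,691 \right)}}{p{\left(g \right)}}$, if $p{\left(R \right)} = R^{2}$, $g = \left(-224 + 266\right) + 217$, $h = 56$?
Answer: $\frac{8}{9583} \approx 0.00083481$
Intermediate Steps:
$g = 259$ ($g = 42 + 217 = 259$)
$\frac{B{\left(h,691 \right)}}{p{\left(g \right)}} = \frac{56}{259^{2}} = \frac{56}{67081} = 56 \cdot \frac{1}{67081} = \frac{8}{9583}$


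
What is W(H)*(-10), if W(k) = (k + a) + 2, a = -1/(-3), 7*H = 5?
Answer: -640/21 ≈ -30.476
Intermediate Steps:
H = 5/7 (H = (⅐)*5 = 5/7 ≈ 0.71429)
a = ⅓ (a = -1*(-⅓) = ⅓ ≈ 0.33333)
W(k) = 7/3 + k (W(k) = (k + ⅓) + 2 = (⅓ + k) + 2 = 7/3 + k)
W(H)*(-10) = (7/3 + 5/7)*(-10) = (64/21)*(-10) = -640/21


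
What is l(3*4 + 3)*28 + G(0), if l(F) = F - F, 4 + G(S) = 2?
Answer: -2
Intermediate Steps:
G(S) = -2 (G(S) = -4 + 2 = -2)
l(F) = 0
l(3*4 + 3)*28 + G(0) = 0*28 - 2 = 0 - 2 = -2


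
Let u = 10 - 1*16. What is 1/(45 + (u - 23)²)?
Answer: 1/886 ≈ 0.0011287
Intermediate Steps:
u = -6 (u = 10 - 16 = -6)
1/(45 + (u - 23)²) = 1/(45 + (-6 - 23)²) = 1/(45 + (-29)²) = 1/(45 + 841) = 1/886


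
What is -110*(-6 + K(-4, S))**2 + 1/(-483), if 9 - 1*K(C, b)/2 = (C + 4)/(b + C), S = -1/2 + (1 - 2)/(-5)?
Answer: -7650721/483 ≈ -15840.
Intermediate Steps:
S = -3/10 (S = -1*1/2 - 1*(-1/5) = -1/2 + 1/5 = -3/10 ≈ -0.30000)
K(C, b) = 18 - 2*(4 + C)/(C + b) (K(C, b) = 18 - 2*(C + 4)/(b + C) = 18 - 2*(4 + C)/(C + b))
-110*(-6 + K(-4, S))**2 + 1/(-483) = -110*(-6 + 2*(-4 + 8*(-4) + 9*(-3/10))/(-4 - 3/10))**2 + 1/(-483) = -110*(-6 + 2*(-4 - 32 - 27/10)/(-43/10))**2 - 1/483 = -110*(-6 + 2*(-10/43)*(-387/10))**2 - 1/483 = -110*(-6 + 18)**2 - 1/483 = -110*12**2 - 1/483 = -110*144 - 1/483 = -15840 - 1/483 = -7650721/483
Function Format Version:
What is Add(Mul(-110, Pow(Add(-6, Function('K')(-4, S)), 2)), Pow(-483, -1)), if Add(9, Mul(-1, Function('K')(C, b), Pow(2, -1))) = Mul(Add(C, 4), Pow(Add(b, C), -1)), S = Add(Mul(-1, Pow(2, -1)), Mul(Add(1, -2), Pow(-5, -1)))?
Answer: Rational(-7650721, 483) ≈ -15840.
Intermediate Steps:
S = Rational(-3, 10) (S = Add(Mul(-1, Rational(1, 2)), Mul(-1, Rational(-1, 5))) = Add(Rational(-1, 2), Rational(1, 5)) = Rational(-3, 10) ≈ -0.30000)
Function('K')(C, b) = Add(18, Mul(-2, Pow(Add(C, b), -1), Add(4, C))) (Function('K')(C, b) = Add(18, Mul(-2, Mul(Add(C, 4), Pow(Add(b, C), -1)))) = Add(18, Mul(-2, Mul(Add(4, C), Pow(Add(C, b), -1)))) = Add(18, Mul(-2, Mul(Pow(Add(C, b), -1), Add(4, C)))) = Add(18, Mul(-2, Pow(Add(C, b), -1), Add(4, C))))
Add(Mul(-110, Pow(Add(-6, Function('K')(-4, S)), 2)), Pow(-483, -1)) = Add(Mul(-110, Pow(Add(-6, Mul(2, Pow(Add(-4, Rational(-3, 10)), -1), Add(-4, Mul(8, -4), Mul(9, Rational(-3, 10))))), 2)), Pow(-483, -1)) = Add(Mul(-110, Pow(Add(-6, Mul(2, Pow(Rational(-43, 10), -1), Add(-4, -32, Rational(-27, 10)))), 2)), Rational(-1, 483)) = Add(Mul(-110, Pow(Add(-6, Mul(2, Rational(-10, 43), Rational(-387, 10))), 2)), Rational(-1, 483)) = Add(Mul(-110, Pow(Add(-6, 18), 2)), Rational(-1, 483)) = Add(Mul(-110, Pow(12, 2)), Rational(-1, 483)) = Add(Mul(-110, 144), Rational(-1, 483)) = Add(-15840, Rational(-1, 483)) = Rational(-7650721, 483)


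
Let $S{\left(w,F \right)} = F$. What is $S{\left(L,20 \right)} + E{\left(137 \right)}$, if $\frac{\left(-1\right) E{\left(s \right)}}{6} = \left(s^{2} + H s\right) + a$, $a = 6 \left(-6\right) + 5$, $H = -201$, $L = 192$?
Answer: $52814$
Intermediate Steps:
$a = -31$ ($a = -36 + 5 = -31$)
$E{\left(s \right)} = 186 - 6 s^{2} + 1206 s$ ($E{\left(s \right)} = - 6 \left(\left(s^{2} - 201 s\right) - 31\right) = - 6 \left(-31 + s^{2} - 201 s\right) = 186 - 6 s^{2} + 1206 s$)
$S{\left(L,20 \right)} + E{\left(137 \right)} = 20 + \left(186 - 6 \cdot 137^{2} + 1206 \cdot 137\right) = 20 + \left(186 - 112614 + 165222\right) = 20 + 52794 = 52814$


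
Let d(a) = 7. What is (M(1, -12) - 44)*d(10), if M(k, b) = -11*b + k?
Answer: 623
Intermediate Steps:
M(k, b) = k - 11*b
(M(1, -12) - 44)*d(10) = ((1 - 11*(-12)) - 44)*7 = ((1 + 132) - 44)*7 = (133 - 44)*7 = 89*7 = 623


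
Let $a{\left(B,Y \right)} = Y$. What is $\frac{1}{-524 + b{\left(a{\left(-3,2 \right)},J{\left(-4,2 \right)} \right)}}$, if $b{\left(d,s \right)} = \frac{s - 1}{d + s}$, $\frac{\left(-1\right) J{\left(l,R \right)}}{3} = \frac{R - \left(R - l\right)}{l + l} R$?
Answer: $- \frac{1}{520} \approx -0.0019231$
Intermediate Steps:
$J{\left(l,R \right)} = - \frac{3 R}{2}$ ($J{\left(l,R \right)} = - 3 \frac{R - \left(R - l\right)}{l + l} R = - 3 \frac{l}{2 l} R = - 3 l \frac{1}{2 l} R = - 3 \frac{R}{2} = - \frac{3 R}{2}$)
$b{\left(d,s \right)} = \frac{-1 + s}{d + s}$
$\frac{1}{-524 + b{\left(a{\left(-3,2 \right)},J{\left(-4,2 \right)} \right)}} = \frac{1}{-524 + \frac{-1 - 3}{2 - 3}} = \frac{1}{-524 + \frac{1}{-1} \left(-4\right)} = \frac{1}{-524 - -4} = \frac{1}{-524 + 4} = \frac{1}{-520} = - \frac{1}{520}$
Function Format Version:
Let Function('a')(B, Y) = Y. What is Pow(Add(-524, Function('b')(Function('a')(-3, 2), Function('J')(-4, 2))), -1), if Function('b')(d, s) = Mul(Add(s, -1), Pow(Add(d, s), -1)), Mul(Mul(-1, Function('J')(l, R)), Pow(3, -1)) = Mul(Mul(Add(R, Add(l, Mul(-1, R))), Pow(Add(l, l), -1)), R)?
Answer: Rational(-1, 520) ≈ -0.0019231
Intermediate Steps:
Function('J')(l, R) = Mul(Rational(-3, 2), R) (Function('J')(l, R) = Mul(-3, Mul(Mul(Add(R, Add(l, Mul(-1, R))), Pow(Add(l, l), -1)), R)) = Mul(-3, Mul(Mul(l, Pow(Mul(2, l), -1)), R)) = Mul(-3, Mul(Mul(l, Mul(Rational(1, 2), Pow(l, -1))), R)) = Mul(-3, Mul(Rational(1, 2), R)) = Mul(Rational(-3, 2), R))
Function('b')(d, s) = Mul(Pow(Add(d, s), -1), Add(-1, s)) (Function('b')(d, s) = Mul(Add(-1, s), Pow(Add(d, s), -1)) = Mul(Pow(Add(d, s), -1), Add(-1, s)))
Pow(Add(-524, Function('b')(Function('a')(-3, 2), Function('J')(-4, 2))), -1) = Pow(Add(-524, Mul(Pow(Add(2, Mul(Rational(-3, 2), 2)), -1), Add(-1, Mul(Rational(-3, 2), 2)))), -1) = Pow(Add(-524, Mul(Pow(Add(2, -3), -1), Add(-1, -3))), -1) = Pow(Add(-524, Mul(Pow(-1, -1), -4)), -1) = Pow(Add(-524, Mul(-1, -4)), -1) = Pow(Add(-524, 4), -1) = Pow(-520, -1) = Rational(-1, 520)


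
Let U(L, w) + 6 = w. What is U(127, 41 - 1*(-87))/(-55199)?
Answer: -122/55199 ≈ -0.0022102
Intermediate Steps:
U(L, w) = -6 + w
U(127, 41 - 1*(-87))/(-55199) = (-6 + (41 - 1*(-87)))/(-55199) = (-6 + (41 + 87))*(-1/55199) = (-6 + 128)*(-1/55199) = 122*(-1/55199) = -122/55199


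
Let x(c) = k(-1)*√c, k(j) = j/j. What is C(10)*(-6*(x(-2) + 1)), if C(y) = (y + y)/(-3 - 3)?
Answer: 20 + 20*I*√2 ≈ 20.0 + 28.284*I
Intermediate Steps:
k(j) = 1
C(y) = -y/3 (C(y) = (2*y)/(-6) = (2*y)*(-⅙) = -y/3)
x(c) = √c (x(c) = 1*√c = √c)
C(10)*(-6*(x(-2) + 1)) = (-⅓*10)*(-6*(√(-2) + 1)) = -(-20)*(I*√2 + 1) = -(-20)*(1 + I*√2) = -10*(-6 - 6*I*√2)/3 = 20 + 20*I*√2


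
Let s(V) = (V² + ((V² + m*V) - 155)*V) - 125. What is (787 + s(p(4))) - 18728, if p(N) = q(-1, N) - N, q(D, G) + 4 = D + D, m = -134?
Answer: -30816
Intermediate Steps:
q(D, G) = -4 + 2*D (q(D, G) = -4 + (D + D) = -4 + 2*D)
p(N) = -6 - N (p(N) = (-4 + 2*(-1)) - N = (-4 - 2) - N = -6 - N)
s(V) = -125 + V² + V*(-155 + V² - 134*V) (s(V) = (V² + ((V² - 134*V) - 155)*V) - 125 = (V² + (-155 + V² - 134*V)*V) - 125 = (V² + V*(-155 + V² - 134*V)) - 125 = -125 + V² + V*(-155 + V² - 134*V))
(787 + s(p(4))) - 18728 = (787 + (-125 + (-6 - 1*4)³ - 155*(-6 - 1*4) - 133*(-6 - 1*4)²)) - 18728 = (787 + (-125 + (-6 - 4)³ - 155*(-6 - 4) - 133*(-6 - 4)²)) - 18728 = (787 + (-125 + (-10)³ - 155*(-10) - 133*(-10)²)) - 18728 = (787 + (-125 - 1000 + 1550 - 133*100)) - 18728 = (787 + (-125 - 1000 + 1550 - 13300)) - 18728 = (787 - 12875) - 18728 = -12088 - 18728 = -30816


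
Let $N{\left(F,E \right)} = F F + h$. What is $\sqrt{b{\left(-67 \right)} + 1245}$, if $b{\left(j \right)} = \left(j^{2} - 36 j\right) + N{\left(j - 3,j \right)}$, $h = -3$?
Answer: $\sqrt{13043} \approx 114.21$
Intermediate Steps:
$N{\left(F,E \right)} = -3 + F^{2}$ ($N{\left(F,E \right)} = F F - 3 = F^{2} - 3 = -3 + F^{2}$)
$b{\left(j \right)} = -3 + j^{2} + \left(-3 + j\right)^{2} - 36 j$ ($b{\left(j \right)} = \left(j^{2} - 36 j\right) + \left(-3 + \left(j - 3\right)^{2}\right) = \left(j^{2} - 36 j\right) + \left(-3 + \left(-3 + j\right)^{2}\right) = -3 + j^{2} + \left(-3 + j\right)^{2} - 36 j$)
$\sqrt{b{\left(-67 \right)} + 1245} = \sqrt{\left(6 - -2814 + 2 \left(-67\right)^{2}\right) + 1245} = \sqrt{\left(6 + 2814 + 2 \cdot 4489\right) + 1245} = \sqrt{\left(6 + 2814 + 8978\right) + 1245} = \sqrt{11798 + 1245} = \sqrt{13043}$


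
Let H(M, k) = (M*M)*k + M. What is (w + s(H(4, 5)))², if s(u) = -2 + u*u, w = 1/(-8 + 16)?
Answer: 3184683489/64 ≈ 4.9761e+7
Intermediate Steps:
H(M, k) = M + k*M² (H(M, k) = M²*k + M = k*M² + M = M + k*M²)
w = ⅛ (w = 1/8 = ⅛ ≈ 0.12500)
s(u) = -2 + u²
(w + s(H(4, 5)))² = (⅛ + (-2 + (4*(1 + 4*5))²))² = (⅛ + (-2 + (4*(1 + 20))²))² = (⅛ + (-2 + (4*21)²))² = (⅛ + (-2 + 84²))² = (⅛ + (-2 + 7056))² = (⅛ + 7054)² = (56433/8)² = 3184683489/64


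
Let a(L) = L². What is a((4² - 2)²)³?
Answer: 56693912375296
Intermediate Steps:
a((4² - 2)²)³ = (((4² - 2)²)²)³ = (((16 - 2)²)²)³ = ((14²)²)³ = (196²)³ = 38416³ = 56693912375296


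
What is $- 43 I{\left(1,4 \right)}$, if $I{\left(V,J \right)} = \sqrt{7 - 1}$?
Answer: $- 43 \sqrt{6} \approx -105.33$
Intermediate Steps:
$I{\left(V,J \right)} = \sqrt{6}$
$- 43 I{\left(1,4 \right)} = - 43 \sqrt{6}$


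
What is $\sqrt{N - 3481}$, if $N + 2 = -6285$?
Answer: $2 i \sqrt{2442} \approx 98.833 i$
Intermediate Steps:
$N = -6287$ ($N = -2 - 6285 = -6287$)
$\sqrt{N - 3481} = \sqrt{-6287 - 3481} = \sqrt{-9768} = 2 i \sqrt{2442}$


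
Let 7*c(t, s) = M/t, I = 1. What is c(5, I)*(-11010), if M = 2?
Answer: -4404/7 ≈ -629.14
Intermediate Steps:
c(t, s) = 2/(7*t) (c(t, s) = (2/t)/7 = 2/(7*t))
c(5, I)*(-11010) = ((2/7)/5)*(-11010) = ((2/7)*(1/5))*(-11010) = (2/35)*(-11010) = -4404/7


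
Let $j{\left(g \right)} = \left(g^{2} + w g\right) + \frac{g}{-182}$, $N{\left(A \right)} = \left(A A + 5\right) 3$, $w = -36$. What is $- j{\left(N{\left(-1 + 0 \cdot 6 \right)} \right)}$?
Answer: $\frac{29493}{91} \approx 324.1$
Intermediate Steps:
$N{\left(A \right)} = 15 + 3 A^{2}$ ($N{\left(A \right)} = \left(A^{2} + 5\right) 3 = \left(5 + A^{2}\right) 3 = 15 + 3 A^{2}$)
$j{\left(g \right)} = g^{2} - \frac{6553 g}{182}$ ($j{\left(g \right)} = \left(g^{2} - 36 g\right) + \frac{g}{-182} = \left(g^{2} - 36 g\right) + g \left(- \frac{1}{182}\right) = \left(g^{2} - 36 g\right) - \frac{g}{182} = g^{2} - \frac{6553 g}{182}$)
$- j{\left(N{\left(-1 + 0 \cdot 6 \right)} \right)} = - \frac{\left(15 + 3 \left(-1 + 0 \cdot 6\right)^{2}\right) \left(-6553 + 182 \left(15 + 3 \left(-1 + 0 \cdot 6\right)^{2}\right)\right)}{182} = - \frac{\left(15 + 3 \left(-1 + 0\right)^{2}\right) \left(-6553 + 182 \left(15 + 3 \left(-1 + 0\right)^{2}\right)\right)}{182} = - \frac{\left(15 + 3 \left(-1\right)^{2}\right) \left(-6553 + 182 \left(15 + 3 \left(-1\right)^{2}\right)\right)}{182} = - \frac{\left(15 + 3 \cdot 1\right) \left(-6553 + 182 \left(15 + 3 \cdot 1\right)\right)}{182} = - \frac{\left(15 + 3\right) \left(-6553 + 182 \left(15 + 3\right)\right)}{182} = - \frac{18 \left(-6553 + 182 \cdot 18\right)}{182} = - \frac{18 \left(-6553 + 3276\right)}{182} = - \frac{18 \left(-3277\right)}{182} = \left(-1\right) \left(- \frac{29493}{91}\right) = \frac{29493}{91}$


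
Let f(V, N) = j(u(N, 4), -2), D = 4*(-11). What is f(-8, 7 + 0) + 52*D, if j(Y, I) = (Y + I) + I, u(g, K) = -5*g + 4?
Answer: -2323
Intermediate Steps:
u(g, K) = 4 - 5*g
D = -44
j(Y, I) = Y + 2*I (j(Y, I) = (I + Y) + I = Y + 2*I)
f(V, N) = -5*N (f(V, N) = (4 - 5*N) + 2*(-2) = (4 - 5*N) - 4 = -5*N)
f(-8, 7 + 0) + 52*D = -5*(7 + 0) + 52*(-44) = -5*7 - 2288 = -35 - 2288 = -2323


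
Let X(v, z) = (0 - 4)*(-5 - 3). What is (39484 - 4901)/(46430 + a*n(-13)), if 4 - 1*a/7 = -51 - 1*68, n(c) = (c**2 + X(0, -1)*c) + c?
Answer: -34583/177430 ≈ -0.19491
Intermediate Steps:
X(v, z) = 32 (X(v, z) = -4*(-8) = 32)
n(c) = c**2 + 33*c (n(c) = (c**2 + 32*c) + c = c**2 + 33*c)
a = 861 (a = 28 - 7*(-51 - 1*68) = 28 - 7*(-51 - 68) = 28 - 7*(-119) = 28 + 833 = 861)
(39484 - 4901)/(46430 + a*n(-13)) = (39484 - 4901)/(46430 + 861*(-13*(33 - 13))) = 34583/(46430 + 861*(-13*20)) = 34583/(46430 + 861*(-260)) = 34583/(46430 - 223860) = 34583/(-177430) = 34583*(-1/177430) = -34583/177430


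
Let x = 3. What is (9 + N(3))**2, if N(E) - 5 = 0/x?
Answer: 196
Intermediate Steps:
N(E) = 5 (N(E) = 5 + 0/3 = 5 + 0*(1/3) = 5 + 0 = 5)
(9 + N(3))**2 = (9 + 5)**2 = 14**2 = 196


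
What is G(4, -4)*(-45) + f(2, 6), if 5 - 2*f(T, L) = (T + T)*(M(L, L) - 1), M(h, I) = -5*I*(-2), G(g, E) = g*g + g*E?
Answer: -231/2 ≈ -115.50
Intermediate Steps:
G(g, E) = g² + E*g
M(h, I) = 10*I
f(T, L) = 5/2 - T*(-1 + 10*L) (f(T, L) = 5/2 - (T + T)*(10*L - 1)/2 = 5/2 - 2*T*(-1 + 10*L)/2 = 5/2 - T*(-1 + 10*L))
G(4, -4)*(-45) + f(2, 6) = (4*(-4 + 4))*(-45) + (5/2 + 2 - 10*6*2) = (4*0)*(-45) + (5/2 + 2 - 120) = 0*(-45) - 231/2 = 0 - 231/2 = -231/2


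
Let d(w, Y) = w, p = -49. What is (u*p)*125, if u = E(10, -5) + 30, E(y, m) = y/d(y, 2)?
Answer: -189875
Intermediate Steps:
E(y, m) = 1 (E(y, m) = y/y = 1)
u = 31 (u = 1 + 30 = 31)
(u*p)*125 = (31*(-49))*125 = -1519*125 = -189875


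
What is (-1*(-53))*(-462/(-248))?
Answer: 12243/124 ≈ 98.734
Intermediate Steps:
(-1*(-53))*(-462/(-248)) = 53*(-462*(-1/248)) = 53*(231/124) = 12243/124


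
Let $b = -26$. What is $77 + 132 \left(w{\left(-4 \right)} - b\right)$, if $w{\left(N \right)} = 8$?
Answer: $4565$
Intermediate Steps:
$77 + 132 \left(w{\left(-4 \right)} - b\right) = 77 + 132 \left(8 - -26\right) = 77 + 132 \left(8 + 26\right) = 77 + 132 \cdot 34 = 77 + 4488 = 4565$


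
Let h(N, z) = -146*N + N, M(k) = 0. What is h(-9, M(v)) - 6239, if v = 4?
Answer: -4934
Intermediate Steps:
h(N, z) = -145*N
h(-9, M(v)) - 6239 = -145*(-9) - 6239 = 1305 - 6239 = -4934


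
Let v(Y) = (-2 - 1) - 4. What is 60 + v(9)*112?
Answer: -724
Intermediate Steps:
v(Y) = -7 (v(Y) = -3 - 4 = -7)
60 + v(9)*112 = 60 - 7*112 = 60 - 784 = -724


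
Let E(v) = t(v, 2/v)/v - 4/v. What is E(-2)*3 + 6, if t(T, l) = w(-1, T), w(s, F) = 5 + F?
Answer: 15/2 ≈ 7.5000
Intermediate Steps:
t(T, l) = 5 + T
E(v) = -4/v + (5 + v)/v (E(v) = (5 + v)/v - 4/v = -4/v + (5 + v)/v)
E(-2)*3 + 6 = ((1 - 2)/(-2))*3 + 6 = -½*(-1)*3 + 6 = (½)*3 + 6 = 3/2 + 6 = 15/2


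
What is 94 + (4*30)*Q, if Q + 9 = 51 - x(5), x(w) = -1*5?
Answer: 5734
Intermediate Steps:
x(w) = -5
Q = 47 (Q = -9 + (51 - 1*(-5)) = -9 + (51 + 5) = -9 + 56 = 47)
94 + (4*30)*Q = 94 + (4*30)*47 = 94 + 120*47 = 94 + 5640 = 5734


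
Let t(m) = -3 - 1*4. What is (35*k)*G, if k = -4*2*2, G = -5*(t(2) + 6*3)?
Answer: 30800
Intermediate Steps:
t(m) = -7 (t(m) = -3 - 4 = -7)
G = -55 (G = -5*(-7 + 6*3) = -5*(-7 + 18) = -5*11 = -55)
k = -16 (k = -8*2 = -16)
(35*k)*G = (35*(-16))*(-55) = -560*(-55) = 30800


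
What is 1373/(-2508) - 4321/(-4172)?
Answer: 2143/4389 ≈ 0.48827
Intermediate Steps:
1373/(-2508) - 4321/(-4172) = 1373*(-1/2508) - 4321*(-1/4172) = -1373/2508 + 29/28 = 2143/4389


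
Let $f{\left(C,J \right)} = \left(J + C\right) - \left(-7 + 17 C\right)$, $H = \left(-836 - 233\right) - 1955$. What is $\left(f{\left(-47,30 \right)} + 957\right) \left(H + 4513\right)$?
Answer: $2599794$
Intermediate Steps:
$H = -3024$ ($H = \left(-836 - 233\right) - 1955 = -1069 - 1955 = -3024$)
$f{\left(C,J \right)} = 7 + J - 16 C$ ($f{\left(C,J \right)} = \left(C + J\right) - \left(-7 + 17 C\right) = 7 + J - 16 C$)
$\left(f{\left(-47,30 \right)} + 957\right) \left(H + 4513\right) = \left(\left(7 + 30 - -752\right) + 957\right) \left(-3024 + 4513\right) = \left(\left(7 + 30 + 752\right) + 957\right) 1489 = \left(789 + 957\right) 1489 = 1746 \cdot 1489 = 2599794$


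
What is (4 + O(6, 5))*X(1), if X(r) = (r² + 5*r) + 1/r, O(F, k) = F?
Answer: 70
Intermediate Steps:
X(r) = 1/r + r² + 5*r (X(r) = (r² + 5*r) + 1/r = 1/r + r² + 5*r)
(4 + O(6, 5))*X(1) = (4 + 6)*((1 + 1²*(5 + 1))/1) = 10*(1*(1 + 1*6)) = 10*(1*(1 + 6)) = 10*(1*7) = 10*7 = 70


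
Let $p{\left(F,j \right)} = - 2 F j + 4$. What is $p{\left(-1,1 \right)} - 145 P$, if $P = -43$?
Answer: $6241$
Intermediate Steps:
$p{\left(F,j \right)} = 4 - 2 F j$ ($p{\left(F,j \right)} = - 2 F j + 4 = 4 - 2 F j$)
$p{\left(-1,1 \right)} - 145 P = \left(4 - \left(-2\right) 1\right) - -6235 = \left(4 + 2\right) + 6235 = 6 + 6235 = 6241$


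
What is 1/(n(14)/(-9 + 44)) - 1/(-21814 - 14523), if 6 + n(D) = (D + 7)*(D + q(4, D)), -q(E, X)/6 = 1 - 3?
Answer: 254467/3924396 ≈ 0.064842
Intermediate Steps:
q(E, X) = 12 (q(E, X) = -6*(1 - 3) = -6*(-2) = 12)
n(D) = -6 + (7 + D)*(12 + D) (n(D) = -6 + (D + 7)*(D + 12) = -6 + (7 + D)*(12 + D))
1/(n(14)/(-9 + 44)) - 1/(-21814 - 14523) = 1/((78 + 14**2 + 19*14)/(-9 + 44)) - 1/(-21814 - 14523) = 1/((78 + 196 + 266)/35) - 1/(-36337) = 1/(540*(1/35)) - 1*(-1/36337) = 1/(108/7) + 1/36337 = 7/108 + 1/36337 = 254467/3924396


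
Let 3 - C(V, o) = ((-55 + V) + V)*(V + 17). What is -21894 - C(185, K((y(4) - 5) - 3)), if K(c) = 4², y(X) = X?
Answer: 41733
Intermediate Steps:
K(c) = 16
C(V, o) = 3 - (-55 + 2*V)*(17 + V) (C(V, o) = 3 - ((-55 + V) + V)*(V + 17) = 3 - (-55 + 2*V)*(17 + V))
-21894 - C(185, K((y(4) - 5) - 3)) = -21894 - (938 - 2*185² + 21*185) = -21894 - (938 - 2*34225 + 3885) = -21894 - (938 - 68450 + 3885) = -21894 - 1*(-63627) = -21894 + 63627 = 41733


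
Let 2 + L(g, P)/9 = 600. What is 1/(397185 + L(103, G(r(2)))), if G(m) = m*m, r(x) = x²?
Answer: 1/402567 ≈ 2.4841e-6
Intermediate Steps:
G(m) = m²
L(g, P) = 5382 (L(g, P) = -18 + 9*600 = -18 + 5400 = 5382)
1/(397185 + L(103, G(r(2)))) = 1/(397185 + 5382) = 1/402567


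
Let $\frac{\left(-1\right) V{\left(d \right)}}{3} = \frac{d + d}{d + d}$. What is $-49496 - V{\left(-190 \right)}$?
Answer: $-49493$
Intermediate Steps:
$V{\left(d \right)} = -3$ ($V{\left(d \right)} = - 3 \frac{d + d}{d + d} = - 3 \frac{2 d}{2 d} = - 3 \cdot 2 d \frac{1}{2 d} = \left(-3\right) 1 = -3$)
$-49496 - V{\left(-190 \right)} = -49496 - -3 = -49496 + 3 = -49493$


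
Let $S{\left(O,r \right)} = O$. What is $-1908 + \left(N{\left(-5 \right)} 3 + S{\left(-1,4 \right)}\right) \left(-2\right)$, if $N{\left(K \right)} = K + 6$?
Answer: $-1912$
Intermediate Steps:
$N{\left(K \right)} = 6 + K$
$-1908 + \left(N{\left(-5 \right)} 3 + S{\left(-1,4 \right)}\right) \left(-2\right) = -1908 + \left(\left(6 - 5\right) 3 - 1\right) \left(-2\right) = -1908 + \left(1 \cdot 3 - 1\right) \left(-2\right) = -1908 + \left(3 - 1\right) \left(-2\right) = -1908 + 2 \left(-2\right) = -1908 - 4 = -1912$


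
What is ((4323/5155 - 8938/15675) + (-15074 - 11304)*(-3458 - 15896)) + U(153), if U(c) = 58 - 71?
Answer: 8250472186991602/16160925 ≈ 5.1052e+8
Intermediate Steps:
U(c) = -13
((4323/5155 - 8938/15675) + (-15074 - 11304)*(-3458 - 15896)) + U(153) = ((4323/5155 - 8938/15675) + (-15074 - 11304)*(-3458 - 15896)) - 13 = ((4323*(1/5155) - 8938*1/15675) - 26378*(-19354)) - 13 = ((4323/5155 - 8938/15675) + 510519812) - 13 = (4337527/16160925 + 510519812) - 13 = 8250472397083627/16160925 - 13 = 8250472186991602/16160925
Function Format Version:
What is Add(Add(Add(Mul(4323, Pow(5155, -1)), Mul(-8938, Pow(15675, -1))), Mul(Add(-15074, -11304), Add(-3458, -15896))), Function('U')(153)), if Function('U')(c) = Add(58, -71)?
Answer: Rational(8250472186991602, 16160925) ≈ 5.1052e+8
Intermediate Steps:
Function('U')(c) = -13
Add(Add(Add(Mul(4323, Pow(5155, -1)), Mul(-8938, Pow(15675, -1))), Mul(Add(-15074, -11304), Add(-3458, -15896))), Function('U')(153)) = Add(Add(Add(Mul(4323, Pow(5155, -1)), Mul(-8938, Pow(15675, -1))), Mul(Add(-15074, -11304), Add(-3458, -15896))), -13) = Add(Add(Add(Mul(4323, Rational(1, 5155)), Mul(-8938, Rational(1, 15675))), Mul(-26378, -19354)), -13) = Add(Add(Add(Rational(4323, 5155), Rational(-8938, 15675)), 510519812), -13) = Add(Add(Rational(4337527, 16160925), 510519812), -13) = Add(Rational(8250472397083627, 16160925), -13) = Rational(8250472186991602, 16160925)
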